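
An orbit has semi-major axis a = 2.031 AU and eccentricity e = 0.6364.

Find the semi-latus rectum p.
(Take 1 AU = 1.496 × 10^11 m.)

Convert to SI: a = 2.031 AU = 3.03838e+11 m.
p = a (1 − e²).
p = 3.03838e+11 · (1 − (0.6364)²) = 3.03838e+11 · 0.594995 ≈ 1.808e+11 m = 1.208 AU.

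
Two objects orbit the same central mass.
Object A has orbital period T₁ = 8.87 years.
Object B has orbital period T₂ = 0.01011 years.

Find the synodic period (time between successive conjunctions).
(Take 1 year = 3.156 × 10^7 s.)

Convert to SI: T₁ = 8.87 years = 2.79937e+08 s; T₂ = 0.01011 years = 319072 s.
T_syn = |T₁ · T₂ / (T₁ − T₂)|.
T_syn = |2.79937e+08 · 319072 / (2.79937e+08 − 319072)| s ≈ 3.194e+05 s = 0.01012 years.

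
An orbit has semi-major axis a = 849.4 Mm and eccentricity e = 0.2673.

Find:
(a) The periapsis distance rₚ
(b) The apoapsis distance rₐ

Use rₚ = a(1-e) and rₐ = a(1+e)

Convert to SI: a = 849.4 Mm = 8.494e+08 m.
(a) rₚ = a(1 − e) = 8.494e+08 · (1 − 0.2673) = 8.494e+08 · 0.7327 ≈ 6.224e+08 m = 622.4 Mm.
(b) rₐ = a(1 + e) = 8.494e+08 · (1 + 0.2673) = 8.494e+08 · 1.2673 ≈ 1.076e+09 m = 1.076 Gm.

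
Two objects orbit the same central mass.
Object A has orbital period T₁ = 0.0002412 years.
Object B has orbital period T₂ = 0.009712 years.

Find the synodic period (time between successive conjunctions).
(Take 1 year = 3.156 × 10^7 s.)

Convert to SI: T₁ = 0.0002412 years = 7612.27 s; T₂ = 0.009712 years = 306511 s.
T_syn = |T₁ · T₂ / (T₁ − T₂)|.
T_syn = |7612.27 · 306511 / (7612.27 − 306511)| s ≈ 7806 s = 0.0002473 years.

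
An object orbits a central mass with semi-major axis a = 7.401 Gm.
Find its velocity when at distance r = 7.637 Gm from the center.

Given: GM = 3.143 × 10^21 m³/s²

Convert to SI: a = 7.401 Gm = 7.401e+09 m; r = 7.637 Gm = 7.637e+09 m.
Vis-viva: v = √(GM · (2/r − 1/a)).
2/r − 1/a = 2/7.637e+09 − 1/7.401e+09 = 1.26766e-10 m⁻¹.
v = √(3.143e+21 · 1.26766e-10) m/s ≈ 6.312e+05 m/s = 631.2 km/s.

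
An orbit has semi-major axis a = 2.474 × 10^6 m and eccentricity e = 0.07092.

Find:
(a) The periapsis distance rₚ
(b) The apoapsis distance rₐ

(a) rₚ = a(1 − e) = 2.474e+06 · (1 − 0.07092) = 2.474e+06 · 0.92908 ≈ 2.299e+06 m = 2.299 × 10^6 m.
(b) rₐ = a(1 + e) = 2.474e+06 · (1 + 0.07092) = 2.474e+06 · 1.07092 ≈ 2.649e+06 m = 2.649 × 10^6 m.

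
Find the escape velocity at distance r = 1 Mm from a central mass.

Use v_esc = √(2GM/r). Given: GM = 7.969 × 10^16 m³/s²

Convert to SI: r = 1 Mm = 1e+06 m.
Escape velocity comes from setting total energy to zero: ½v² − GM/r = 0 ⇒ v_esc = √(2GM / r).
v_esc = √(2 · 7.969e+16 / 1e+06) m/s ≈ 3.992e+05 m/s = 399.2 km/s.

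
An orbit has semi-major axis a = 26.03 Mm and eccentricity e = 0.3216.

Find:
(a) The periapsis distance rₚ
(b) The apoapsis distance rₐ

Convert to SI: a = 26.03 Mm = 2.603e+07 m.
(a) rₚ = a(1 − e) = 2.603e+07 · (1 − 0.3216) = 2.603e+07 · 0.6784 ≈ 1.766e+07 m = 17.66 Mm.
(b) rₐ = a(1 + e) = 2.603e+07 · (1 + 0.3216) = 2.603e+07 · 1.3216 ≈ 3.44e+07 m = 34.4 Mm.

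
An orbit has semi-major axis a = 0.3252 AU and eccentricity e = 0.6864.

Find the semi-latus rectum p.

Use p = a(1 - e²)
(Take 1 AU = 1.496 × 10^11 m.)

Convert to SI: a = 0.3252 AU = 4.86499e+10 m.
p = a (1 − e²).
p = 4.86499e+10 · (1 − (0.6864)²) = 4.86499e+10 · 0.528855 ≈ 2.573e+10 m = 0.172 AU.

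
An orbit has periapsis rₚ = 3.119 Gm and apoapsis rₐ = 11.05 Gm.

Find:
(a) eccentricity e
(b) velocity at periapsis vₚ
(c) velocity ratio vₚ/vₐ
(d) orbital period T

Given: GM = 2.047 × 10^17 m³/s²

Convert to SI: rₚ = 3.119 Gm = 3.119e+09 m; rₐ = 11.05 Gm = 1.105e+10 m.
(a) e = (rₐ − rₚ)/(rₐ + rₚ) = (1.105e+10 − 3.119e+09)/(1.105e+10 + 3.119e+09) ≈ 0.5597
(b) With a = (rₚ + rₐ)/2 = 7.0845e+09 m, vₚ = √(GM (2/rₚ − 1/a)) = √(2.047e+17 · (2/3.119e+09 − 1/7.0845e+09)) m/s ≈ 1.012e+04 m/s
(c) Conservation of angular momentum (rₚvₚ = rₐvₐ) gives vₚ/vₐ = rₐ/rₚ = 1.105e+10/3.119e+09 ≈ 3.543
(d) With a = (rₚ + rₐ)/2 = 7.0845e+09 m, T = 2π √(a³/GM) = 2π √((7.0845e+09)³/2.047e+17) s ≈ 8.281e+06 s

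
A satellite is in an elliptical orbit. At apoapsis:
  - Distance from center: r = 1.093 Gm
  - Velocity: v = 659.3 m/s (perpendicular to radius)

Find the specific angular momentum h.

Convert to SI: r = 1.093 Gm = 1.093e+09 m.
With v perpendicular to r, h = r · v.
h = 1.093e+09 · 659.3 m²/s ≈ 7.206e+11 m²/s.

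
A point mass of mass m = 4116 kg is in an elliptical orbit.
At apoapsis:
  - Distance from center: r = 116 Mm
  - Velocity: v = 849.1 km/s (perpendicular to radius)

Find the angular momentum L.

Convert to SI: r = 116 Mm = 1.16e+08 m; v = 849.1 km/s = 849100 m/s.
Since v is perpendicular to r, L = m · v · r.
L = 4116 · 849100 · 1.16e+08 kg·m²/s ≈ 4.054e+17 kg·m²/s.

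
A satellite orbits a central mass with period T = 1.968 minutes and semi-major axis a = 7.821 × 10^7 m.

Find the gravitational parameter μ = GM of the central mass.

Convert to SI: T = 1.968 minutes = 118.08 s.
GM = 4π² · a³ / T².
GM = 4π² · (7.821e+07)³ / (118.08)² m³/s² ≈ 1.355e+21 m³/s² = 1.355 × 10^21 m³/s².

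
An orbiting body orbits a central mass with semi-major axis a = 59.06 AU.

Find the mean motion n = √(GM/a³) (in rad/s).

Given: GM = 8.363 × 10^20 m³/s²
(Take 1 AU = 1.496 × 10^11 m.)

Convert to SI: a = 59.06 AU = 8.83538e+12 m.
n = √(GM / a³).
n = √(8.363e+20 / (8.83538e+12)³) rad/s ≈ 1.101e-09 rad/s.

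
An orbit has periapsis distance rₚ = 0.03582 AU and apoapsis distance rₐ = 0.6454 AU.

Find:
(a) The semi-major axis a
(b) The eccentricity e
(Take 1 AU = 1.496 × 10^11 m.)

Convert to SI: rₚ = 0.03582 AU = 5.35867e+09 m; rₐ = 0.6454 AU = 9.65518e+10 m.
(a) a = (rₚ + rₐ) / 2 = (5.35867e+09 + 9.65518e+10) / 2 ≈ 5.096e+10 m = 0.3406 AU.
(b) e = (rₐ − rₚ) / (rₐ + rₚ) = (9.65518e+10 − 5.35867e+09) / (9.65518e+10 + 5.35867e+09) ≈ 0.8948.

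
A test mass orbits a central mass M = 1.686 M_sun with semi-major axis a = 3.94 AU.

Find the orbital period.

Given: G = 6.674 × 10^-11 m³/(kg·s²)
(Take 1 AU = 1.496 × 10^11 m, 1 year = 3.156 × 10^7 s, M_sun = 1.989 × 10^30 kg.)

Convert to SI: a = 3.94 AU = 5.89424e+11 m; M = 1.686 M_sun = 3.35345e+30 kg.
GM = G · M = 6.674e-11 · 3.35345e+30 = 2.2381e+20 m³/s².
Kepler's third law: T = 2π √(a³ / GM).
Substituting a = 5.89424e+11 m and GM = 2.2381e+20 m³/s²:
T = 2π √((5.89424e+11)³ / 2.2381e+20) s
T ≈ 1.901e+08 s = 6.022 years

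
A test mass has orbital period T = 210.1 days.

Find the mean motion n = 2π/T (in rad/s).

Convert to SI: T = 210.1 days = 1.81526e+07 s.
n = 2π / T.
n = 2π / 1.81526e+07 s ≈ 3.461e-07 rad/s.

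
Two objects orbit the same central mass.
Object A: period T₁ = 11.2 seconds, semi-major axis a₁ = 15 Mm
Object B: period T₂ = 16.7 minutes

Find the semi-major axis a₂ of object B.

Convert to SI: a₁ = 15 Mm = 1.5e+07 m; T₂ = 16.7 minutes = 1002 s.
Kepler's third law: (T₁/T₂)² = (a₁/a₂)³ ⇒ a₂ = a₁ · (T₂/T₁)^(2/3).
T₂/T₁ = 1002 / 11.2 = 89.4643.
a₂ = 1.5e+07 · (89.4643)^(2/3) m ≈ 3e+08 m = 300 Mm.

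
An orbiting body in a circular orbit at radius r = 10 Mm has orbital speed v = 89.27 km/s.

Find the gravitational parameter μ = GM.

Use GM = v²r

Convert to SI: r = 10 Mm = 1e+07 m; v = 89.27 km/s = 89270 m/s.
For a circular orbit v² = GM/r, so GM = v² · r.
GM = (89270)² · 1e+07 m³/s² ≈ 7.969e+16 m³/s² = 7.969 × 10^16 m³/s².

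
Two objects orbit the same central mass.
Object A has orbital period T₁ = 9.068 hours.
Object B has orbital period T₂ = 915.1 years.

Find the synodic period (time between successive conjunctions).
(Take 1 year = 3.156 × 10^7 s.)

Convert to SI: T₁ = 9.068 hours = 32644.8 s; T₂ = 915.1 years = 2.88806e+10 s.
T_syn = |T₁ · T₂ / (T₁ − T₂)|.
T_syn = |32644.8 · 2.88806e+10 / (32644.8 − 2.88806e+10)| s ≈ 3.264e+04 s = 9.068 hours.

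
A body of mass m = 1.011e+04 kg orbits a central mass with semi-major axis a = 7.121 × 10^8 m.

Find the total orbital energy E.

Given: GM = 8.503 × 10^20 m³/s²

E = −GMm / (2a).
E = −8.503e+20 · 1.011e+04 / (2 · 7.121e+08) J ≈ -6.036e+15 J = -6.036 PJ.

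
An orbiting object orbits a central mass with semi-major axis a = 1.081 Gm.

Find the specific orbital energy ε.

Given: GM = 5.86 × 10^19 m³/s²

Convert to SI: a = 1.081 Gm = 1.081e+09 m.
ε = −GM / (2a).
ε = −5.86e+19 / (2 · 1.081e+09) J/kg ≈ -2.71e+10 J/kg = -27.1 GJ/kg.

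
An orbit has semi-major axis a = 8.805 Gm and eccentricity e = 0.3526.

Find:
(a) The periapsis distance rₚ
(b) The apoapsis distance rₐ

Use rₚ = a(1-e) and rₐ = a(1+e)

Convert to SI: a = 8.805 Gm = 8.805e+09 m.
(a) rₚ = a(1 − e) = 8.805e+09 · (1 − 0.3526) = 8.805e+09 · 0.6474 ≈ 5.7e+09 m = 5.7 Gm.
(b) rₐ = a(1 + e) = 8.805e+09 · (1 + 0.3526) = 8.805e+09 · 1.3526 ≈ 1.191e+10 m = 11.91 Gm.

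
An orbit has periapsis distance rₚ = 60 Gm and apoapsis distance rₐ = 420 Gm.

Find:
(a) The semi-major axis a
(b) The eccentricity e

Convert to SI: rₚ = 60 Gm = 6e+10 m; rₐ = 420 Gm = 4.2e+11 m.
(a) a = (rₚ + rₐ) / 2 = (6e+10 + 4.2e+11) / 2 ≈ 2.4e+11 m = 240 Gm.
(b) e = (rₐ − rₚ) / (rₐ + rₚ) = (4.2e+11 − 6e+10) / (4.2e+11 + 6e+10) ≈ 0.75.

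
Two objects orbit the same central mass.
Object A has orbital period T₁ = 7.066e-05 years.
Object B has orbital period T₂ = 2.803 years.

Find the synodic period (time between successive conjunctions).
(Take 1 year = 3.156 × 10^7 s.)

Convert to SI: T₁ = 7.066e-05 years = 2230.03 s; T₂ = 2.803 years = 8.84627e+07 s.
T_syn = |T₁ · T₂ / (T₁ − T₂)|.
T_syn = |2230.03 · 8.84627e+07 / (2230.03 − 8.84627e+07)| s ≈ 2230 s = 7.066e-05 years.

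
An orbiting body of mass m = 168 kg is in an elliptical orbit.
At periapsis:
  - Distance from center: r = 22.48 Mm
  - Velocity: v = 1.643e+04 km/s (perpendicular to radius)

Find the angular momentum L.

Convert to SI: r = 22.48 Mm = 2.248e+07 m; v = 1.643e+04 km/s = 1.643e+07 m/s.
Since v is perpendicular to r, L = m · v · r.
L = 168 · 1.643e+07 · 2.248e+07 kg·m²/s ≈ 6.205e+16 kg·m²/s.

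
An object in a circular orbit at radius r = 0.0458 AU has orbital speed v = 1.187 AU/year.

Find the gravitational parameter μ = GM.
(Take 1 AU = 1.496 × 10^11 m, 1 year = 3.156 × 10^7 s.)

Convert to SI: r = 0.0458 AU = 6.85168e+09 m; v = 1.187 AU/year = 5626.59 m/s.
For a circular orbit v² = GM/r, so GM = v² · r.
GM = (5626.59)² · 6.85168e+09 m³/s² ≈ 2.169e+17 m³/s² = 2.169 × 10^17 m³/s².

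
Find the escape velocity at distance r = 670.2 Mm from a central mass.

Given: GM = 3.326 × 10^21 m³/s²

Convert to SI: r = 670.2 Mm = 6.702e+08 m.
Escape velocity comes from setting total energy to zero: ½v² − GM/r = 0 ⇒ v_esc = √(2GM / r).
v_esc = √(2 · 3.326e+21 / 6.702e+08) m/s ≈ 3.15e+06 m/s = 3150 km/s.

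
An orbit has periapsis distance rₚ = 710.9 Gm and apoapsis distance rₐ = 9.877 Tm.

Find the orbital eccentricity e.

Convert to SI: rₚ = 710.9 Gm = 7.109e+11 m; rₐ = 9.877 Tm = 9.877e+12 m.
e = (rₐ − rₚ) / (rₐ + rₚ).
e = (9.877e+12 − 7.109e+11) / (9.877e+12 + 7.109e+11) = 9.1661e+12 / 1.05879e+13 ≈ 0.8657.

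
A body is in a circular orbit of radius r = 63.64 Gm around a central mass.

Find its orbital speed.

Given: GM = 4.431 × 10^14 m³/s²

Convert to SI: r = 63.64 Gm = 6.364e+10 m.
For a circular orbit, gravity supplies the centripetal force, so v = √(GM / r).
v = √(4.431e+14 / 6.364e+10) m/s ≈ 83.44 m/s = 83.44 m/s.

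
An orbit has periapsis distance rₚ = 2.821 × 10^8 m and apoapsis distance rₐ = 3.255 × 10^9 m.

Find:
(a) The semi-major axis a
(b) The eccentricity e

(a) a = (rₚ + rₐ) / 2 = (2.821e+08 + 3.255e+09) / 2 ≈ 1.769e+09 m = 1.769 × 10^9 m.
(b) e = (rₐ − rₚ) / (rₐ + rₚ) = (3.255e+09 − 2.821e+08) / (3.255e+09 + 2.821e+08) ≈ 0.8405.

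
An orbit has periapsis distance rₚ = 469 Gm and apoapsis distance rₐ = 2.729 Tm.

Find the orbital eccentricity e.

Convert to SI: rₚ = 469 Gm = 4.69e+11 m; rₐ = 2.729 Tm = 2.729e+12 m.
e = (rₐ − rₚ) / (rₐ + rₚ).
e = (2.729e+12 − 4.69e+11) / (2.729e+12 + 4.69e+11) = 2.26e+12 / 3.198e+12 ≈ 0.7067.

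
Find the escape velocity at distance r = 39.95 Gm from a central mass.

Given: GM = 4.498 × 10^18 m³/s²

Convert to SI: r = 39.95 Gm = 3.995e+10 m.
Escape velocity comes from setting total energy to zero: ½v² − GM/r = 0 ⇒ v_esc = √(2GM / r).
v_esc = √(2 · 4.498e+18 / 3.995e+10) m/s ≈ 1.501e+04 m/s = 15.01 km/s.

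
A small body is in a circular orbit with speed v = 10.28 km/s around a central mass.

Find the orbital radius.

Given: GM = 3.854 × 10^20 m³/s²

Convert to SI: v = 10.28 km/s = 10280 m/s.
For a circular orbit, v² = GM / r, so r = GM / v².
r = 3.854e+20 / (10280)² m ≈ 3.647e+12 m = 3.647 Tm.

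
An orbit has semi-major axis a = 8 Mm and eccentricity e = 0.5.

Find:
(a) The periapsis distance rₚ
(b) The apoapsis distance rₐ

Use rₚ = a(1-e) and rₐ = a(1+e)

Convert to SI: a = 8 Mm = 8e+06 m.
(a) rₚ = a(1 − e) = 8e+06 · (1 − 0.5) = 8e+06 · 0.5 ≈ 4e+06 m = 4 Mm.
(b) rₐ = a(1 + e) = 8e+06 · (1 + 0.5) = 8e+06 · 1.5 ≈ 1.2e+07 m = 12 Mm.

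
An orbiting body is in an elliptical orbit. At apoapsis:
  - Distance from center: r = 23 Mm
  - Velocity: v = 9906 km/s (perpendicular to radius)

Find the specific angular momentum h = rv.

Convert to SI: r = 23 Mm = 2.3e+07 m; v = 9906 km/s = 9.906e+06 m/s.
With v perpendicular to r, h = r · v.
h = 2.3e+07 · 9.906e+06 m²/s ≈ 2.278e+14 m²/s.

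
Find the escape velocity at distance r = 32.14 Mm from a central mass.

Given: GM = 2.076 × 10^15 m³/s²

Convert to SI: r = 32.14 Mm = 3.214e+07 m.
Escape velocity comes from setting total energy to zero: ½v² − GM/r = 0 ⇒ v_esc = √(2GM / r).
v_esc = √(2 · 2.076e+15 / 3.214e+07) m/s ≈ 1.137e+04 m/s = 11.37 km/s.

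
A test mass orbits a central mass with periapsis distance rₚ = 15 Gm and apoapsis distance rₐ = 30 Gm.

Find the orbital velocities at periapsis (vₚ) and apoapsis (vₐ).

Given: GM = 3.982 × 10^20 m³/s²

Convert to SI: rₚ = 15 Gm = 1.5e+10 m; rₐ = 30 Gm = 3e+10 m.
Use the vis-viva equation v² = GM(2/r − 1/a) with a = (rₚ + rₐ)/2 = (1.5e+10 + 3e+10)/2 = 2.25e+10 m.
vₚ = √(GM · (2/rₚ − 1/a)) = √(3.982e+20 · (2/1.5e+10 − 1/2.25e+10)) m/s ≈ 1.881e+05 m/s = 188.1 km/s.
vₐ = √(GM · (2/rₐ − 1/a)) = √(3.982e+20 · (2/3e+10 − 1/2.25e+10)) m/s ≈ 9.407e+04 m/s = 94.07 km/s.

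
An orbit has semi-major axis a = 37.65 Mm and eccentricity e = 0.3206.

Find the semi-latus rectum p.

Convert to SI: a = 37.65 Mm = 3.765e+07 m.
p = a (1 − e²).
p = 3.765e+07 · (1 − (0.3206)²) = 3.765e+07 · 0.897216 ≈ 3.378e+07 m = 33.78 Mm.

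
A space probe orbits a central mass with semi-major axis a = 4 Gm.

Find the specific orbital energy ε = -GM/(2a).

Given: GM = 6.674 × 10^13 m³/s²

Convert to SI: a = 4 Gm = 4e+09 m.
ε = −GM / (2a).
ε = −6.674e+13 / (2 · 4e+09) J/kg ≈ -8342 J/kg = -8.342 kJ/kg.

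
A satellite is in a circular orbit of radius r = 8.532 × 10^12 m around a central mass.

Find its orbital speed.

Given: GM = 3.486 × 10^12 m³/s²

For a circular orbit, gravity supplies the centripetal force, so v = √(GM / r).
v = √(3.486e+12 / 8.532e+12) m/s ≈ 0.6392 m/s = 0.6392 m/s.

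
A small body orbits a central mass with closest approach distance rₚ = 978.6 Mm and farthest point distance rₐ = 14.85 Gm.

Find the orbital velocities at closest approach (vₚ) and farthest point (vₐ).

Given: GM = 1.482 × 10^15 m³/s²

Convert to SI: rₚ = 978.6 Mm = 9.786e+08 m; rₐ = 14.85 Gm = 1.485e+10 m.
Use the vis-viva equation v² = GM(2/r − 1/a) with a = (rₚ + rₐ)/2 = (9.786e+08 + 1.485e+10)/2 = 7.9143e+09 m.
vₚ = √(GM · (2/rₚ − 1/a)) = √(1.482e+15 · (2/9.786e+08 − 1/7.9143e+09)) m/s ≈ 1686 m/s = 1.686 km/s.
vₐ = √(GM · (2/rₐ − 1/a)) = √(1.482e+15 · (2/1.485e+10 − 1/7.9143e+09)) m/s ≈ 111.1 m/s = 111.1 m/s.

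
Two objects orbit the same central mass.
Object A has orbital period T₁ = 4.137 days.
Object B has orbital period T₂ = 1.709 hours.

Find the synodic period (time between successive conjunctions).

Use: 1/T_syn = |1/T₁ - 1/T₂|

Convert to SI: T₁ = 4.137 days = 357437 s; T₂ = 1.709 hours = 6152.4 s.
T_syn = |T₁ · T₂ / (T₁ − T₂)|.
T_syn = |357437 · 6152.4 / (357437 − 6152.4)| s ≈ 6260 s = 1.739 hours.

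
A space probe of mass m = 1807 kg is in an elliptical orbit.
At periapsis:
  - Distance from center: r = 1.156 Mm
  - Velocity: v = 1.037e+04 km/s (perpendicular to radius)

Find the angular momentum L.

Convert to SI: r = 1.156 Mm = 1.156e+06 m; v = 1.037e+04 km/s = 1.037e+07 m/s.
Since v is perpendicular to r, L = m · v · r.
L = 1807 · 1.037e+07 · 1.156e+06 kg·m²/s ≈ 2.166e+16 kg·m²/s.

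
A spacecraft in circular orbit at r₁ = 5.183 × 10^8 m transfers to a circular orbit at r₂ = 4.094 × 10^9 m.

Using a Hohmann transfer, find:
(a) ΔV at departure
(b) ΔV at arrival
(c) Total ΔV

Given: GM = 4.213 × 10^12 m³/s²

Transfer semi-major axis: a_t = (r₁ + r₂)/2 = (5.183e+08 + 4.094e+09)/2 = 2.30615e+09 m.
Circular speeds: v₁ = √(GM/r₁) = 90.1582 m/s, v₂ = √(GM/r₂) = 32.0791 m/s.
Transfer speeds (vis-viva v² = GM(2/r − 1/a_t)): v₁ᵗ = 120.126 m/s, v₂ᵗ = 15.2079 m/s.
(a) ΔV₁ = |v₁ᵗ − v₁| ≈ 29.97 m/s = 29.97 m/s.
(b) ΔV₂ = |v₂ − v₂ᵗ| ≈ 16.87 m/s = 16.87 m/s.
(c) ΔV_total = ΔV₁ + ΔV₂ ≈ 46.84 m/s = 46.84 m/s.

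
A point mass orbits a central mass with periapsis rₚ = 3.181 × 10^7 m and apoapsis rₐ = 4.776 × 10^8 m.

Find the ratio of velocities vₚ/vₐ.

Conservation of angular momentum gives rₚvₚ = rₐvₐ, so vₚ/vₐ = rₐ/rₚ.
vₚ/vₐ = 4.776e+08 / 3.181e+07 ≈ 15.01.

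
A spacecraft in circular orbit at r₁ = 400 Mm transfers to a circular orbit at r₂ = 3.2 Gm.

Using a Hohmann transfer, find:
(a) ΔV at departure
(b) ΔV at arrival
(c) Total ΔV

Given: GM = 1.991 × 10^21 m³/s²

Convert to SI: r₁ = 400 Mm = 4e+08 m; r₂ = 3.2 Gm = 3.2e+09 m.
Transfer semi-major axis: a_t = (r₁ + r₂)/2 = (4e+08 + 3.2e+09)/2 = 1.8e+09 m.
Circular speeds: v₁ = √(GM/r₁) = 2.23103e+06 m/s, v₂ = √(GM/r₂) = 788789 m/s.
Transfer speeds (vis-viva v² = GM(2/r − 1/a_t)): v₁ᵗ = 2.97471e+06 m/s, v₂ᵗ = 371839 m/s.
(a) ΔV₁ = |v₁ᵗ − v₁| ≈ 7.437e+05 m/s = 743.7 km/s.
(b) ΔV₂ = |v₂ − v₂ᵗ| ≈ 4.17e+05 m/s = 417 km/s.
(c) ΔV_total = ΔV₁ + ΔV₂ ≈ 1.161e+06 m/s = 1161 km/s.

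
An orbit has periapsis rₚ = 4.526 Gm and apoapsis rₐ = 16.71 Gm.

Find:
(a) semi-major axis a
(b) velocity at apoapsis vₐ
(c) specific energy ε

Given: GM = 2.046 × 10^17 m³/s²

Convert to SI: rₚ = 4.526 Gm = 4.526e+09 m; rₐ = 16.71 Gm = 1.671e+10 m.
(a) a = (rₚ + rₐ)/2 = (4.526e+09 + 1.671e+10)/2 ≈ 1.062e+10 m
(b) With a = (rₚ + rₐ)/2 = 1.0618e+10 m, vₐ = √(GM (2/rₐ − 1/a)) = √(2.046e+17 · (2/1.671e+10 − 1/1.0618e+10)) m/s ≈ 2285 m/s
(c) With a = (rₚ + rₐ)/2 = 1.0618e+10 m, ε = −GM/(2a) = −2.046e+17/(2 · 1.0618e+10) J/kg ≈ -9.635e+06 J/kg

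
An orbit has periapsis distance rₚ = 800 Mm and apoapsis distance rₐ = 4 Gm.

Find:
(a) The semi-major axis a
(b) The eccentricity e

Convert to SI: rₚ = 800 Mm = 8e+08 m; rₐ = 4 Gm = 4e+09 m.
(a) a = (rₚ + rₐ) / 2 = (8e+08 + 4e+09) / 2 ≈ 2.4e+09 m = 2.4 Gm.
(b) e = (rₐ − rₚ) / (rₐ + rₚ) = (4e+09 − 8e+08) / (4e+09 + 8e+08) ≈ 0.6667.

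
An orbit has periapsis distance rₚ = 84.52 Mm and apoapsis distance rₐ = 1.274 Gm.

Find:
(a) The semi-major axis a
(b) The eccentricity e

Convert to SI: rₚ = 84.52 Mm = 8.452e+07 m; rₐ = 1.274 Gm = 1.274e+09 m.
(a) a = (rₚ + rₐ) / 2 = (8.452e+07 + 1.274e+09) / 2 ≈ 6.793e+08 m = 679.3 Mm.
(b) e = (rₐ − rₚ) / (rₐ + rₚ) = (1.274e+09 − 8.452e+07) / (1.274e+09 + 8.452e+07) ≈ 0.8756.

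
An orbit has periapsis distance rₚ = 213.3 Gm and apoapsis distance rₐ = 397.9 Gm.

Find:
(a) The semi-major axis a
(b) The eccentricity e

Convert to SI: rₚ = 213.3 Gm = 2.133e+11 m; rₐ = 397.9 Gm = 3.979e+11 m.
(a) a = (rₚ + rₐ) / 2 = (2.133e+11 + 3.979e+11) / 2 ≈ 3.056e+11 m = 305.6 Gm.
(b) e = (rₐ − rₚ) / (rₐ + rₚ) = (3.979e+11 − 2.133e+11) / (3.979e+11 + 2.133e+11) ≈ 0.302.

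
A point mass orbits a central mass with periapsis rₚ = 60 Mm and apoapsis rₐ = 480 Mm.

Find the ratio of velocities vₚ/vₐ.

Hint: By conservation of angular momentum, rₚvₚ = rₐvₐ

Convert to SI: rₚ = 60 Mm = 6e+07 m; rₐ = 480 Mm = 4.8e+08 m.
Conservation of angular momentum gives rₚvₚ = rₐvₐ, so vₚ/vₐ = rₐ/rₚ.
vₚ/vₐ = 4.8e+08 / 6e+07 ≈ 8.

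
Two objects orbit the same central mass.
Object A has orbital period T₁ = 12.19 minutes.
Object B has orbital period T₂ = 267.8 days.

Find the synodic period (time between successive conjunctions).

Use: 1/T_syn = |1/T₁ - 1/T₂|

Convert to SI: T₁ = 12.19 minutes = 731.4 s; T₂ = 267.8 days = 2.31379e+07 s.
T_syn = |T₁ · T₂ / (T₁ − T₂)|.
T_syn = |731.4 · 2.31379e+07 / (731.4 − 2.31379e+07)| s ≈ 731.4 s = 12.19 minutes.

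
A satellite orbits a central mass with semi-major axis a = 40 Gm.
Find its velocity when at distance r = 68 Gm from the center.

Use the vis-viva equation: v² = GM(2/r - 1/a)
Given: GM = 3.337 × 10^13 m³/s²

Convert to SI: a = 40 Gm = 4e+10 m; r = 68 Gm = 6.8e+10 m.
Vis-viva: v = √(GM · (2/r − 1/a)).
2/r − 1/a = 2/6.8e+10 − 1/4e+10 = 4.41176e-12 m⁻¹.
v = √(3.337e+13 · 4.41176e-12) m/s ≈ 12.13 m/s = 12.13 m/s.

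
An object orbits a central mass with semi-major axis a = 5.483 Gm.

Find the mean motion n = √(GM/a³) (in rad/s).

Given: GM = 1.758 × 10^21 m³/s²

Convert to SI: a = 5.483 Gm = 5.483e+09 m.
n = √(GM / a³).
n = √(1.758e+21 / (5.483e+09)³) rad/s ≈ 0.0001033 rad/s.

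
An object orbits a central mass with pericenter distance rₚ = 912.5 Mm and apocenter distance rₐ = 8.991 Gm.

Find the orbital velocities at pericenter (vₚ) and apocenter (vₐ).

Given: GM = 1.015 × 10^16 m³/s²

Convert to SI: rₚ = 912.5 Mm = 9.125e+08 m; rₐ = 8.991 Gm = 8.991e+09 m.
Use the vis-viva equation v² = GM(2/r − 1/a) with a = (rₚ + rₐ)/2 = (9.125e+08 + 8.991e+09)/2 = 4.95175e+09 m.
vₚ = √(GM · (2/rₚ − 1/a)) = √(1.015e+16 · (2/9.125e+08 − 1/4.95175e+09)) m/s ≈ 4494 m/s = 4.494 km/s.
vₐ = √(GM · (2/rₐ − 1/a)) = √(1.015e+16 · (2/8.991e+09 − 1/4.95175e+09)) m/s ≈ 456.1 m/s = 456.1 m/s.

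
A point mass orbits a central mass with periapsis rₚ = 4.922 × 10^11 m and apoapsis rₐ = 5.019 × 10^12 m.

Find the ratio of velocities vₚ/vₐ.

Conservation of angular momentum gives rₚvₚ = rₐvₐ, so vₚ/vₐ = rₐ/rₚ.
vₚ/vₐ = 5.019e+12 / 4.922e+11 ≈ 10.2.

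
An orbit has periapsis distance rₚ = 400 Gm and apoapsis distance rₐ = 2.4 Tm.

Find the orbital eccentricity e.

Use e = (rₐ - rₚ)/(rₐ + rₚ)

Convert to SI: rₚ = 400 Gm = 4e+11 m; rₐ = 2.4 Tm = 2.4e+12 m.
e = (rₐ − rₚ) / (rₐ + rₚ).
e = (2.4e+12 − 4e+11) / (2.4e+12 + 4e+11) = 2e+12 / 2.8e+12 ≈ 0.7143.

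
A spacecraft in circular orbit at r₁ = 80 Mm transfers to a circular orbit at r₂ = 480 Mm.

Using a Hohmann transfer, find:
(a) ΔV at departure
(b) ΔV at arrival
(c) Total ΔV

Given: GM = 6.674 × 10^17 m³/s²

Convert to SI: r₁ = 80 Mm = 8e+07 m; r₂ = 480 Mm = 4.8e+08 m.
Transfer semi-major axis: a_t = (r₁ + r₂)/2 = (8e+07 + 4.8e+08)/2 = 2.8e+08 m.
Circular speeds: v₁ = √(GM/r₁) = 91337.3 m/s, v₂ = √(GM/r₂) = 37288.3 m/s.
Transfer speeds (vis-viva v² = GM(2/r − 1/a_t)): v₁ᵗ = 119589 m/s, v₂ᵗ = 19931.4 m/s.
(a) ΔV₁ = |v₁ᵗ − v₁| ≈ 2.825e+04 m/s = 28.25 km/s.
(b) ΔV₂ = |v₂ − v₂ᵗ| ≈ 1.736e+04 m/s = 17.36 km/s.
(c) ΔV_total = ΔV₁ + ΔV₂ ≈ 4.561e+04 m/s = 45.61 km/s.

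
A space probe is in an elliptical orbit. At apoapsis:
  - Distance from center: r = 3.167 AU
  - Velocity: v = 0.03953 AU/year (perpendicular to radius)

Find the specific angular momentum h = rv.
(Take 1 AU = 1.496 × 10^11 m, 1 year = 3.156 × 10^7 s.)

Convert to SI: r = 3.167 AU = 4.73783e+11 m; v = 0.03953 AU/year = 187.379 m/s.
With v perpendicular to r, h = r · v.
h = 4.73783e+11 · 187.379 m²/s ≈ 8.878e+13 m²/s.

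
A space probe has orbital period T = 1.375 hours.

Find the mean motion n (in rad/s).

Convert to SI: T = 1.375 hours = 4950 s.
n = 2π / T.
n = 2π / 4950 s ≈ 0.001269 rad/s.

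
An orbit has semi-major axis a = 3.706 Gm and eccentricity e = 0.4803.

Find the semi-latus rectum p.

Convert to SI: a = 3.706 Gm = 3.706e+09 m.
p = a (1 − e²).
p = 3.706e+09 · (1 − (0.4803)²) = 3.706e+09 · 0.769312 ≈ 2.851e+09 m = 2.851 Gm.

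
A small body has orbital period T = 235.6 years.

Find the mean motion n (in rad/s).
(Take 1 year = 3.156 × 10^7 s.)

Convert to SI: T = 235.6 years = 7.43554e+09 s.
n = 2π / T.
n = 2π / 7.43554e+09 s ≈ 8.45e-10 rad/s.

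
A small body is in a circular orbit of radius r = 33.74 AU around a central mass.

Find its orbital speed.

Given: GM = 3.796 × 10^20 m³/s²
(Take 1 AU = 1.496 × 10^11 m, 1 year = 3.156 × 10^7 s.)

Convert to SI: r = 33.74 AU = 5.0475e+12 m.
For a circular orbit, gravity supplies the centripetal force, so v = √(GM / r).
v = √(3.796e+20 / 5.0475e+12) m/s ≈ 8672 m/s = 1.829 AU/year.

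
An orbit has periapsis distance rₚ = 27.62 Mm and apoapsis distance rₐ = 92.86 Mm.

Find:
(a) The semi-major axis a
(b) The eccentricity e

Convert to SI: rₚ = 27.62 Mm = 2.762e+07 m; rₐ = 92.86 Mm = 9.286e+07 m.
(a) a = (rₚ + rₐ) / 2 = (2.762e+07 + 9.286e+07) / 2 ≈ 6.024e+07 m = 60.24 Mm.
(b) e = (rₐ − rₚ) / (rₐ + rₚ) = (9.286e+07 − 2.762e+07) / (9.286e+07 + 2.762e+07) ≈ 0.5415.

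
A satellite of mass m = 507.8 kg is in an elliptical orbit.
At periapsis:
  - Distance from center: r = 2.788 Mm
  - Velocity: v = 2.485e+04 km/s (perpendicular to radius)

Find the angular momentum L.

Convert to SI: r = 2.788 Mm = 2.788e+06 m; v = 2.485e+04 km/s = 2.485e+07 m/s.
Since v is perpendicular to r, L = m · v · r.
L = 507.8 · 2.485e+07 · 2.788e+06 kg·m²/s ≈ 3.518e+16 kg·m²/s.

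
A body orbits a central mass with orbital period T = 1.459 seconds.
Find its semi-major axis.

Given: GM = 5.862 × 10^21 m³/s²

Invert Kepler's third law: a = (GM · T² / (4π²))^(1/3).
Substituting T = 1.459 s and GM = 5.862e+21 m³/s²:
a = (5.862e+21 · (1.459)² / (4π²))^(1/3) m
a ≈ 6.812e+06 m = 6.812 × 10^6 m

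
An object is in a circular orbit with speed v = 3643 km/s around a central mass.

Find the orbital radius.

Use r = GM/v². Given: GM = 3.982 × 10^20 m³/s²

Convert to SI: v = 3643 km/s = 3.643e+06 m/s.
For a circular orbit, v² = GM / r, so r = GM / v².
r = 3.982e+20 / (3.643e+06)² m ≈ 3e+07 m = 30 Mm.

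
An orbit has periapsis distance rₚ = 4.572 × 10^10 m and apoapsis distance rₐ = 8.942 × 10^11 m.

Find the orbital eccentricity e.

e = (rₐ − rₚ) / (rₐ + rₚ).
e = (8.942e+11 − 4.572e+10) / (8.942e+11 + 4.572e+10) = 8.4848e+11 / 9.3992e+11 ≈ 0.9027.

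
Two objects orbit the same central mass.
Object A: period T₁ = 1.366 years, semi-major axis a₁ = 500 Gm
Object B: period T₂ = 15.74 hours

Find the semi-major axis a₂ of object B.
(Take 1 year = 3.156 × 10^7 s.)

Convert to SI: T₁ = 1.366 years = 4.3111e+07 s; a₁ = 500 Gm = 5e+11 m; T₂ = 15.74 hours = 56664 s.
Kepler's third law: (T₁/T₂)² = (a₁/a₂)³ ⇒ a₂ = a₁ · (T₂/T₁)^(2/3).
T₂/T₁ = 56664 / 4.3111e+07 = 0.00131438.
a₂ = 5e+11 · (0.00131438)^(2/3) m ≈ 6e+09 m = 6 Gm.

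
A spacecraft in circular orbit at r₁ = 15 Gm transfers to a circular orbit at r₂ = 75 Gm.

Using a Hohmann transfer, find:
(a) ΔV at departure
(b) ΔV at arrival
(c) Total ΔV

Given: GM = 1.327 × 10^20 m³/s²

Convert to SI: r₁ = 15 Gm = 1.5e+10 m; r₂ = 75 Gm = 7.5e+10 m.
Transfer semi-major axis: a_t = (r₁ + r₂)/2 = (1.5e+10 + 7.5e+10)/2 = 4.5e+10 m.
Circular speeds: v₁ = √(GM/r₁) = 94056.7 m/s, v₂ = √(GM/r₂) = 42063.4 m/s.
Transfer speeds (vis-viva v² = GM(2/r − 1/a_t)): v₁ᵗ = 121427 m/s, v₂ᵗ = 24285.3 m/s.
(a) ΔV₁ = |v₁ᵗ − v₁| ≈ 2.737e+04 m/s = 27.37 km/s.
(b) ΔV₂ = |v₂ − v₂ᵗ| ≈ 1.778e+04 m/s = 17.78 km/s.
(c) ΔV_total = ΔV₁ + ΔV₂ ≈ 4.515e+04 m/s = 45.15 km/s.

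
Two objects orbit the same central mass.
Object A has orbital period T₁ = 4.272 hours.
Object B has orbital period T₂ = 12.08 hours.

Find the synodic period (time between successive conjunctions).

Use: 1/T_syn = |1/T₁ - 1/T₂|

Convert to SI: T₁ = 4.272 hours = 15379.2 s; T₂ = 12.08 hours = 43488 s.
T_syn = |T₁ · T₂ / (T₁ − T₂)|.
T_syn = |15379.2 · 43488 / (15379.2 − 43488)| s ≈ 2.379e+04 s = 6.609 hours.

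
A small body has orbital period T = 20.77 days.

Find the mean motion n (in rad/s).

Convert to SI: T = 20.77 days = 1.79453e+06 s.
n = 2π / T.
n = 2π / 1.79453e+06 s ≈ 3.501e-06 rad/s.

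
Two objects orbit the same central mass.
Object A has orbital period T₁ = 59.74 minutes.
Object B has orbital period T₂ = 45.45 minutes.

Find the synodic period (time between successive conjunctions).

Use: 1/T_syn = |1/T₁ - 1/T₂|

Convert to SI: T₁ = 59.74 minutes = 3584.4 s; T₂ = 45.45 minutes = 2727 s.
T_syn = |T₁ · T₂ / (T₁ − T₂)|.
T_syn = |3584.4 · 2727 / (3584.4 − 2727)| s ≈ 1.14e+04 s = 3.167 hours.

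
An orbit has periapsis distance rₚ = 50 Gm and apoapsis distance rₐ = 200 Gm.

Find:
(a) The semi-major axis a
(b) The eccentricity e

Convert to SI: rₚ = 50 Gm = 5e+10 m; rₐ = 200 Gm = 2e+11 m.
(a) a = (rₚ + rₐ) / 2 = (5e+10 + 2e+11) / 2 ≈ 1.25e+11 m = 125 Gm.
(b) e = (rₐ − rₚ) / (rₐ + rₚ) = (2e+11 − 5e+10) / (2e+11 + 5e+10) ≈ 0.6.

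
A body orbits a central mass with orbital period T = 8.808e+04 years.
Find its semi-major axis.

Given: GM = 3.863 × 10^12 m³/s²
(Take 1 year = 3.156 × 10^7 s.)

Convert to SI: T = 8.808e+04 years = 2.7798e+12 s.
Invert Kepler's third law: a = (GM · T² / (4π²))^(1/3).
Substituting T = 2.7798e+12 s and GM = 3.863e+12 m³/s²:
a = (3.863e+12 · (2.7798e+12)² / (4π²))^(1/3) m
a ≈ 9.11e+11 m = 9.11 × 10^11 m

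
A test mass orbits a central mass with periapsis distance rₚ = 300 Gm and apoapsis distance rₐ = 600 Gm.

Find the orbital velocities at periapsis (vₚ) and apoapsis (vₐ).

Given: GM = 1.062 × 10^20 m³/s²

Convert to SI: rₚ = 300 Gm = 3e+11 m; rₐ = 600 Gm = 6e+11 m.
Use the vis-viva equation v² = GM(2/r − 1/a) with a = (rₚ + rₐ)/2 = (3e+11 + 6e+11)/2 = 4.5e+11 m.
vₚ = √(GM · (2/rₚ − 1/a)) = √(1.062e+20 · (2/3e+11 − 1/4.5e+11)) m/s ≈ 2.173e+04 m/s = 21.73 km/s.
vₐ = √(GM · (2/rₐ − 1/a)) = √(1.062e+20 · (2/6e+11 − 1/4.5e+11)) m/s ≈ 1.086e+04 m/s = 10.86 km/s.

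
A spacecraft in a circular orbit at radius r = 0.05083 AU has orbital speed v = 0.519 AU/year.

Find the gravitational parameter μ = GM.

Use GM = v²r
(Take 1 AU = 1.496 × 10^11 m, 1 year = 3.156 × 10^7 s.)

Convert to SI: r = 0.05083 AU = 7.60417e+09 m; v = 0.519 AU/year = 2460.15 m/s.
For a circular orbit v² = GM/r, so GM = v² · r.
GM = (2460.15)² · 7.60417e+09 m³/s² ≈ 4.602e+16 m³/s² = 4.602 × 10^16 m³/s².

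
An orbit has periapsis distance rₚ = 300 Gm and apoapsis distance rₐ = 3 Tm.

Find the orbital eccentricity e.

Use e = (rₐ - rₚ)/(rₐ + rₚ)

Convert to SI: rₚ = 300 Gm = 3e+11 m; rₐ = 3 Tm = 3e+12 m.
e = (rₐ − rₚ) / (rₐ + rₚ).
e = (3e+12 − 3e+11) / (3e+12 + 3e+11) = 2.7e+12 / 3.3e+12 ≈ 0.8182.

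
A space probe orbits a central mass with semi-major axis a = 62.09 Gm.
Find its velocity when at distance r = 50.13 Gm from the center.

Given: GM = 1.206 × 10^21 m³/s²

Convert to SI: a = 62.09 Gm = 6.209e+10 m; r = 50.13 Gm = 5.013e+10 m.
Vis-viva: v = √(GM · (2/r − 1/a)).
2/r − 1/a = 2/5.013e+10 − 1/6.209e+10 = 2.37906e-11 m⁻¹.
v = √(1.206e+21 · 2.37906e-11) m/s ≈ 1.694e+05 m/s = 169.4 km/s.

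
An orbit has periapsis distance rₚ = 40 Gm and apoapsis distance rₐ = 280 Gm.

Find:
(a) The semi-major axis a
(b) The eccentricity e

Convert to SI: rₚ = 40 Gm = 4e+10 m; rₐ = 280 Gm = 2.8e+11 m.
(a) a = (rₚ + rₐ) / 2 = (4e+10 + 2.8e+11) / 2 ≈ 1.6e+11 m = 160 Gm.
(b) e = (rₐ − rₚ) / (rₐ + rₚ) = (2.8e+11 − 4e+10) / (2.8e+11 + 4e+10) ≈ 0.75.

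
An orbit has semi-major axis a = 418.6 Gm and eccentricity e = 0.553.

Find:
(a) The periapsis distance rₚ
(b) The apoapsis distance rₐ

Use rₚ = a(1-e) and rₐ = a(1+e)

Convert to SI: a = 418.6 Gm = 4.186e+11 m.
(a) rₚ = a(1 − e) = 4.186e+11 · (1 − 0.553) = 4.186e+11 · 0.447 ≈ 1.871e+11 m = 187.1 Gm.
(b) rₐ = a(1 + e) = 4.186e+11 · (1 + 0.553) = 4.186e+11 · 1.553 ≈ 6.501e+11 m = 650.1 Gm.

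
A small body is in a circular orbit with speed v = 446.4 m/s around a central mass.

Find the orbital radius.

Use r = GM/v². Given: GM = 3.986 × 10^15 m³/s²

For a circular orbit, v² = GM / r, so r = GM / v².
r = 3.986e+15 / (446.4)² m ≈ 2e+10 m = 20 Gm.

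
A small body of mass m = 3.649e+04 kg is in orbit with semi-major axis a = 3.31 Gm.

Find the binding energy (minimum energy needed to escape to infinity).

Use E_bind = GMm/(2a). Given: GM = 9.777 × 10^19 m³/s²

Convert to SI: a = 3.31 Gm = 3.31e+09 m.
Total orbital energy is E = −GMm/(2a); binding energy is E_bind = −E = GMm/(2a).
E_bind = 9.777e+19 · 3.649e+04 / (2 · 3.31e+09) J ≈ 5.389e+14 J = 538.9 TJ.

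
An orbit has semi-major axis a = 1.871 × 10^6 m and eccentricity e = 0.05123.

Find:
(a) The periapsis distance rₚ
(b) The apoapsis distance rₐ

(a) rₚ = a(1 − e) = 1.871e+06 · (1 − 0.05123) = 1.871e+06 · 0.94877 ≈ 1.775e+06 m = 1.775 × 10^6 m.
(b) rₐ = a(1 + e) = 1.871e+06 · (1 + 0.05123) = 1.871e+06 · 1.05123 ≈ 1.967e+06 m = 1.967 × 10^6 m.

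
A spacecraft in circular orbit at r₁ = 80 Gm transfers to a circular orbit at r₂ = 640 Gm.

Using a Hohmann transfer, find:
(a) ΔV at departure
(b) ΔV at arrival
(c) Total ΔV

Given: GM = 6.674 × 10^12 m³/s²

Convert to SI: r₁ = 80 Gm = 8e+10 m; r₂ = 640 Gm = 6.4e+11 m.
Transfer semi-major axis: a_t = (r₁ + r₂)/2 = (8e+10 + 6.4e+11)/2 = 3.6e+11 m.
Circular speeds: v₁ = √(GM/r₁) = 9.13373 m/s, v₂ = √(GM/r₂) = 3.22926 m/s.
Transfer speeds (vis-viva v² = GM(2/r − 1/a_t)): v₁ᵗ = 12.1783 m/s, v₂ᵗ = 1.52229 m/s.
(a) ΔV₁ = |v₁ᵗ − v₁| ≈ 3.045 m/s = 3.045 m/s.
(b) ΔV₂ = |v₂ − v₂ᵗ| ≈ 1.707 m/s = 1.707 m/s.
(c) ΔV_total = ΔV₁ + ΔV₂ ≈ 4.752 m/s = 4.752 m/s.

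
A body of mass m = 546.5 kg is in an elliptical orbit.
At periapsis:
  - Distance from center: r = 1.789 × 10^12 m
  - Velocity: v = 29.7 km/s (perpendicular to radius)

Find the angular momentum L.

Convert to SI: v = 29.7 km/s = 29700 m/s.
Since v is perpendicular to r, L = m · v · r.
L = 546.5 · 29700 · 1.789e+12 kg·m²/s ≈ 2.904e+19 kg·m²/s.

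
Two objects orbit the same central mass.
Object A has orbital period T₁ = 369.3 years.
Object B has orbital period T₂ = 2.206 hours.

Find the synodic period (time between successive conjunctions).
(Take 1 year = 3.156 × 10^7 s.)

Convert to SI: T₁ = 369.3 years = 1.16551e+10 s; T₂ = 2.206 hours = 7941.6 s.
T_syn = |T₁ · T₂ / (T₁ − T₂)|.
T_syn = |1.16551e+10 · 7941.6 / (1.16551e+10 − 7941.6)| s ≈ 7942 s = 2.206 hours.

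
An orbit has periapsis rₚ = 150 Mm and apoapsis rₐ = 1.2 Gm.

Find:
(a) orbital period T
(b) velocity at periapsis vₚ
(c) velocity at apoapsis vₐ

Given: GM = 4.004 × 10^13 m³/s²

Convert to SI: rₚ = 150 Mm = 1.5e+08 m; rₐ = 1.2 Gm = 1.2e+09 m.
(a) With a = (rₚ + rₐ)/2 = 6.75e+08 m, T = 2π √(a³/GM) = 2π √((6.75e+08)³/4.004e+13) s ≈ 1.741e+07 s
(b) With a = (rₚ + rₐ)/2 = 6.75e+08 m, vₚ = √(GM (2/rₚ − 1/a)) = √(4.004e+13 · (2/1.5e+08 − 1/6.75e+08)) m/s ≈ 688.9 m/s
(c) With a = (rₚ + rₐ)/2 = 6.75e+08 m, vₐ = √(GM (2/rₐ − 1/a)) = √(4.004e+13 · (2/1.2e+09 − 1/6.75e+08)) m/s ≈ 86.11 m/s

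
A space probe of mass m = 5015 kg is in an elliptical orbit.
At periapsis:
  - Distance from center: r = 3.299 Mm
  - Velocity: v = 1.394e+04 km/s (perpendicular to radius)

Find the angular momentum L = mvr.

Convert to SI: r = 3.299 Mm = 3.299e+06 m; v = 1.394e+04 km/s = 1.394e+07 m/s.
Since v is perpendicular to r, L = m · v · r.
L = 5015 · 1.394e+07 · 3.299e+06 kg·m²/s ≈ 2.306e+17 kg·m²/s.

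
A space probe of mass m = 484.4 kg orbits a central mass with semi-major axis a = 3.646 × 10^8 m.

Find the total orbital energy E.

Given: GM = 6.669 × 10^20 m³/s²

E = −GMm / (2a).
E = −6.669e+20 · 484.4 / (2 · 3.646e+08) J ≈ -4.43e+14 J = -443 TJ.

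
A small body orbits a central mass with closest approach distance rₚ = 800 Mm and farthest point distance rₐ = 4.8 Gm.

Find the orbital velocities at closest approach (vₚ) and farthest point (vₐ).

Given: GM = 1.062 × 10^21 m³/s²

Convert to SI: rₚ = 800 Mm = 8e+08 m; rₐ = 4.8 Gm = 4.8e+09 m.
Use the vis-viva equation v² = GM(2/r − 1/a) with a = (rₚ + rₐ)/2 = (8e+08 + 4.8e+09)/2 = 2.8e+09 m.
vₚ = √(GM · (2/rₚ − 1/a)) = √(1.062e+21 · (2/8e+08 − 1/2.8e+09)) m/s ≈ 1.509e+06 m/s = 1509 km/s.
vₐ = √(GM · (2/rₐ − 1/a)) = √(1.062e+21 · (2/4.8e+09 − 1/2.8e+09)) m/s ≈ 2.514e+05 m/s = 251.4 km/s.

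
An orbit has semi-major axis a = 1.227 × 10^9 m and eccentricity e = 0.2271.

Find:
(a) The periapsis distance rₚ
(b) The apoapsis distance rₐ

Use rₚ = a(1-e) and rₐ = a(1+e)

(a) rₚ = a(1 − e) = 1.227e+09 · (1 − 0.2271) = 1.227e+09 · 0.7729 ≈ 9.483e+08 m = 9.483 × 10^8 m.
(b) rₐ = a(1 + e) = 1.227e+09 · (1 + 0.2271) = 1.227e+09 · 1.2271 ≈ 1.506e+09 m = 1.506 × 10^9 m.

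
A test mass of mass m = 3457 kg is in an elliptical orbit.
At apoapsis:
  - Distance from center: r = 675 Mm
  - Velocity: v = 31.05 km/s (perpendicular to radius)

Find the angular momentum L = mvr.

Convert to SI: r = 675 Mm = 6.75e+08 m; v = 31.05 km/s = 31050 m/s.
Since v is perpendicular to r, L = m · v · r.
L = 3457 · 31050 · 6.75e+08 kg·m²/s ≈ 7.245e+16 kg·m²/s.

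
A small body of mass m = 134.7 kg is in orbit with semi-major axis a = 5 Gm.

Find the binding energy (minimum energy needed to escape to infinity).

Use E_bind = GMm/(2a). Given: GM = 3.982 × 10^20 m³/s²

Convert to SI: a = 5 Gm = 5e+09 m.
Total orbital energy is E = −GMm/(2a); binding energy is E_bind = −E = GMm/(2a).
E_bind = 3.982e+20 · 134.7 / (2 · 5e+09) J ≈ 5.364e+12 J = 5.364 TJ.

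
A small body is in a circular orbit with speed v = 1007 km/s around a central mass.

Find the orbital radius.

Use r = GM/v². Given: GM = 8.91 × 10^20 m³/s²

Convert to SI: v = 1007 km/s = 1.007e+06 m/s.
For a circular orbit, v² = GM / r, so r = GM / v².
r = 8.91e+20 / (1.007e+06)² m ≈ 8.787e+08 m = 878.7 Mm.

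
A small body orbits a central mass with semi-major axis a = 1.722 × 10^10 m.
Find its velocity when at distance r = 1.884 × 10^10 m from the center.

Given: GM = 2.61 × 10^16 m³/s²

Vis-viva: v = √(GM · (2/r − 1/a)).
2/r − 1/a = 2/1.884e+10 − 1/1.722e+10 = 4.80851e-11 m⁻¹.
v = √(2.61e+16 · 4.80851e-11) m/s ≈ 1120 m/s = 1.12 km/s.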